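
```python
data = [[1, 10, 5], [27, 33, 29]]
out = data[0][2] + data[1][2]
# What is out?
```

Answer: 34

Derivation:
Trace (tracking out):
data = [[1, 10, 5], [27, 33, 29]]  # -> data = [[1, 10, 5], [27, 33, 29]]
out = data[0][2] + data[1][2]  # -> out = 34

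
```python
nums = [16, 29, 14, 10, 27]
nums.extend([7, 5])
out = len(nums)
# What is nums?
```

Answer: [16, 29, 14, 10, 27, 7, 5]

Derivation:
Trace (tracking nums):
nums = [16, 29, 14, 10, 27]  # -> nums = [16, 29, 14, 10, 27]
nums.extend([7, 5])  # -> nums = [16, 29, 14, 10, 27, 7, 5]
out = len(nums)  # -> out = 7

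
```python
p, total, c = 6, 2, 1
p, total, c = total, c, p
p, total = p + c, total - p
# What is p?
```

Trace (tracking p):
p, total, c = (6, 2, 1)  # -> p = 6, total = 2, c = 1
p, total, c = (total, c, p)  # -> p = 2, total = 1, c = 6
p, total = (p + c, total - p)  # -> p = 8, total = -1

Answer: 8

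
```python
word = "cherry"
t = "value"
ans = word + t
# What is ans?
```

Answer: 'cherryvalue'

Derivation:
Trace (tracking ans):
word = 'cherry'  # -> word = 'cherry'
t = 'value'  # -> t = 'value'
ans = word + t  # -> ans = 'cherryvalue'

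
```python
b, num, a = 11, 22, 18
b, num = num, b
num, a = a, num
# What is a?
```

Answer: 11

Derivation:
Trace (tracking a):
b, num, a = (11, 22, 18)  # -> b = 11, num = 22, a = 18
b, num = (num, b)  # -> b = 22, num = 11
num, a = (a, num)  # -> num = 18, a = 11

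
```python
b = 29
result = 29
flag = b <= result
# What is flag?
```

Trace (tracking flag):
b = 29  # -> b = 29
result = 29  # -> result = 29
flag = b <= result  # -> flag = True

Answer: True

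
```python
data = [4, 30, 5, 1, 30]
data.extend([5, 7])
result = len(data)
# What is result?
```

Trace (tracking result):
data = [4, 30, 5, 1, 30]  # -> data = [4, 30, 5, 1, 30]
data.extend([5, 7])  # -> data = [4, 30, 5, 1, 30, 5, 7]
result = len(data)  # -> result = 7

Answer: 7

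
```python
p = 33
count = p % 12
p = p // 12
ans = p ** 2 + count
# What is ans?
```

Trace (tracking ans):
p = 33  # -> p = 33
count = p % 12  # -> count = 9
p = p // 12  # -> p = 2
ans = p ** 2 + count  # -> ans = 13

Answer: 13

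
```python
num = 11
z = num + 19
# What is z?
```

Answer: 30

Derivation:
Trace (tracking z):
num = 11  # -> num = 11
z = num + 19  # -> z = 30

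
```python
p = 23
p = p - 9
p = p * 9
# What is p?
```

Trace (tracking p):
p = 23  # -> p = 23
p = p - 9  # -> p = 14
p = p * 9  # -> p = 126

Answer: 126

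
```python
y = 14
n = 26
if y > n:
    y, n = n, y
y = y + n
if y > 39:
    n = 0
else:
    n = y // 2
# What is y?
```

Answer: 40

Derivation:
Trace (tracking y):
y = 14  # -> y = 14
n = 26  # -> n = 26
if y > n:  # condition is False
y = y + n  # -> y = 40
if y > 39:  # condition is True
    n = 0  # -> n = 0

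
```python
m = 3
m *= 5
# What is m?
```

Answer: 15

Derivation:
Trace (tracking m):
m = 3  # -> m = 3
m *= 5  # -> m = 15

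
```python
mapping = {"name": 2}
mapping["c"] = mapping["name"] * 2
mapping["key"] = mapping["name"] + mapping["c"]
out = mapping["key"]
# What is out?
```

Trace (tracking out):
mapping = {'name': 2}  # -> mapping = {'name': 2}
mapping['c'] = mapping['name'] * 2  # -> mapping = {'name': 2, 'c': 4}
mapping['key'] = mapping['name'] + mapping['c']  # -> mapping = {'name': 2, 'c': 4, 'key': 6}
out = mapping['key']  # -> out = 6

Answer: 6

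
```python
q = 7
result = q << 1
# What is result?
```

Trace (tracking result):
q = 7  # -> q = 7
result = q << 1  # -> result = 14

Answer: 14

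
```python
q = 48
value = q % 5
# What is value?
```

Answer: 3

Derivation:
Trace (tracking value):
q = 48  # -> q = 48
value = q % 5  # -> value = 3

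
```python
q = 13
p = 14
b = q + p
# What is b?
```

Trace (tracking b):
q = 13  # -> q = 13
p = 14  # -> p = 14
b = q + p  # -> b = 27

Answer: 27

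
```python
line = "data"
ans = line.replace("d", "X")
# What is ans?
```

Answer: 'Xata'

Derivation:
Trace (tracking ans):
line = 'data'  # -> line = 'data'
ans = line.replace('d', 'X')  # -> ans = 'Xata'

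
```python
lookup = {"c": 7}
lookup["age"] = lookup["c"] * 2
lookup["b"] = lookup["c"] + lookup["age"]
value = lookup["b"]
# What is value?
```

Trace (tracking value):
lookup = {'c': 7}  # -> lookup = {'c': 7}
lookup['age'] = lookup['c'] * 2  # -> lookup = {'c': 7, 'age': 14}
lookup['b'] = lookup['c'] + lookup['age']  # -> lookup = {'c': 7, 'age': 14, 'b': 21}
value = lookup['b']  # -> value = 21

Answer: 21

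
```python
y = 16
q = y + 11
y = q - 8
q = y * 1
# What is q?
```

Trace (tracking q):
y = 16  # -> y = 16
q = y + 11  # -> q = 27
y = q - 8  # -> y = 19
q = y * 1  # -> q = 19

Answer: 19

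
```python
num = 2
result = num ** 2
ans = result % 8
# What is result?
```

Trace (tracking result):
num = 2  # -> num = 2
result = num ** 2  # -> result = 4
ans = result % 8  # -> ans = 4

Answer: 4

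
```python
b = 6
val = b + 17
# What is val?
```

Trace (tracking val):
b = 6  # -> b = 6
val = b + 17  # -> val = 23

Answer: 23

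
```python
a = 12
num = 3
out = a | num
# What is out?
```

Trace (tracking out):
a = 12  # -> a = 12
num = 3  # -> num = 3
out = a | num  # -> out = 15

Answer: 15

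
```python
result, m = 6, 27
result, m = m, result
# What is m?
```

Answer: 6

Derivation:
Trace (tracking m):
result, m = (6, 27)  # -> result = 6, m = 27
result, m = (m, result)  # -> result = 27, m = 6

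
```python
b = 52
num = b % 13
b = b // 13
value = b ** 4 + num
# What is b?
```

Answer: 4

Derivation:
Trace (tracking b):
b = 52  # -> b = 52
num = b % 13  # -> num = 0
b = b // 13  # -> b = 4
value = b ** 4 + num  # -> value = 256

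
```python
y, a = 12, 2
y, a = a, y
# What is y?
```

Answer: 2

Derivation:
Trace (tracking y):
y, a = (12, 2)  # -> y = 12, a = 2
y, a = (a, y)  # -> y = 2, a = 12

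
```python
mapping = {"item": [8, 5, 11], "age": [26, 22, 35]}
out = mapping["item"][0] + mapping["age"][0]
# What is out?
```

Answer: 34

Derivation:
Trace (tracking out):
mapping = {'item': [8, 5, 11], 'age': [26, 22, 35]}  # -> mapping = {'item': [8, 5, 11], 'age': [26, 22, 35]}
out = mapping['item'][0] + mapping['age'][0]  # -> out = 34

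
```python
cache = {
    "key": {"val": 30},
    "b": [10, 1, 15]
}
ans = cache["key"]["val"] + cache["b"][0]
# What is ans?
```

Answer: 40

Derivation:
Trace (tracking ans):
cache = {'key': {'val': 30}, 'b': [10, 1, 15]}  # -> cache = {'key': {'val': 30}, 'b': [10, 1, 15]}
ans = cache['key']['val'] + cache['b'][0]  # -> ans = 40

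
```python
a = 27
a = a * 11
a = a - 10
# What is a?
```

Answer: 287

Derivation:
Trace (tracking a):
a = 27  # -> a = 27
a = a * 11  # -> a = 297
a = a - 10  # -> a = 287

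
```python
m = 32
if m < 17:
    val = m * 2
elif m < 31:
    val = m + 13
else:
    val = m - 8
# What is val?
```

Answer: 24

Derivation:
Trace (tracking val):
m = 32  # -> m = 32
if m < 17:  # condition is False
elif m < 31:  # condition is False
else:
    val = m - 8  # -> val = 24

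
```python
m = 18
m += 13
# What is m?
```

Answer: 31

Derivation:
Trace (tracking m):
m = 18  # -> m = 18
m += 13  # -> m = 31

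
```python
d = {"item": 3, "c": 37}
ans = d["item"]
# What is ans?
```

Trace (tracking ans):
d = {'item': 3, 'c': 37}  # -> d = {'item': 3, 'c': 37}
ans = d['item']  # -> ans = 3

Answer: 3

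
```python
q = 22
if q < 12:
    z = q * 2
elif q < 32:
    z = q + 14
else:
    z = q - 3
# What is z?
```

Trace (tracking z):
q = 22  # -> q = 22
if q < 12:  # condition is False
elif q < 32:  # condition is True
    z = q + 14  # -> z = 36

Answer: 36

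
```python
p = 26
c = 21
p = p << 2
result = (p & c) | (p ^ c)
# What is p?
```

Answer: 104

Derivation:
Trace (tracking p):
p = 26  # -> p = 26
c = 21  # -> c = 21
p = p << 2  # -> p = 104
result = p & c | p ^ c  # -> result = 125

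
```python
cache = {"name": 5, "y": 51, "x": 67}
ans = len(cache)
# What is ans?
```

Answer: 3

Derivation:
Trace (tracking ans):
cache = {'name': 5, 'y': 51, 'x': 67}  # -> cache = {'name': 5, 'y': 51, 'x': 67}
ans = len(cache)  # -> ans = 3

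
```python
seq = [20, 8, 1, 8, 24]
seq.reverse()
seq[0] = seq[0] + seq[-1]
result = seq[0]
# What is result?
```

Answer: 44

Derivation:
Trace (tracking result):
seq = [20, 8, 1, 8, 24]  # -> seq = [20, 8, 1, 8, 24]
seq.reverse()  # -> seq = [24, 8, 1, 8, 20]
seq[0] = seq[0] + seq[-1]  # -> seq = [44, 8, 1, 8, 20]
result = seq[0]  # -> result = 44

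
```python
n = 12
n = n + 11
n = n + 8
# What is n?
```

Trace (tracking n):
n = 12  # -> n = 12
n = n + 11  # -> n = 23
n = n + 8  # -> n = 31

Answer: 31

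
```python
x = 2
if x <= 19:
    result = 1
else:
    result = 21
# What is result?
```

Trace (tracking result):
x = 2  # -> x = 2
if x <= 19:  # condition is True
    result = 1  # -> result = 1

Answer: 1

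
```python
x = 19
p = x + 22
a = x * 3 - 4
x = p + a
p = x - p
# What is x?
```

Answer: 94

Derivation:
Trace (tracking x):
x = 19  # -> x = 19
p = x + 22  # -> p = 41
a = x * 3 - 4  # -> a = 53
x = p + a  # -> x = 94
p = x - p  # -> p = 53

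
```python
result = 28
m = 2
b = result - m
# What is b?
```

Trace (tracking b):
result = 28  # -> result = 28
m = 2  # -> m = 2
b = result - m  # -> b = 26

Answer: 26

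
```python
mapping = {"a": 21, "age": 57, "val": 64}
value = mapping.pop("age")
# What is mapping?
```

Trace (tracking mapping):
mapping = {'a': 21, 'age': 57, 'val': 64}  # -> mapping = {'a': 21, 'age': 57, 'val': 64}
value = mapping.pop('age')  # -> value = 57

Answer: {'a': 21, 'val': 64}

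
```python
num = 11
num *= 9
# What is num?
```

Trace (tracking num):
num = 11  # -> num = 11
num *= 9  # -> num = 99

Answer: 99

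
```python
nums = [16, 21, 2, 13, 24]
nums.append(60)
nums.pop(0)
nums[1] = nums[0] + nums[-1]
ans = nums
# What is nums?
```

Answer: [21, 81, 13, 24, 60]

Derivation:
Trace (tracking nums):
nums = [16, 21, 2, 13, 24]  # -> nums = [16, 21, 2, 13, 24]
nums.append(60)  # -> nums = [16, 21, 2, 13, 24, 60]
nums.pop(0)  # -> nums = [21, 2, 13, 24, 60]
nums[1] = nums[0] + nums[-1]  # -> nums = [21, 81, 13, 24, 60]
ans = nums  # -> ans = [21, 81, 13, 24, 60]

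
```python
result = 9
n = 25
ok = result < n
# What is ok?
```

Trace (tracking ok):
result = 9  # -> result = 9
n = 25  # -> n = 25
ok = result < n  # -> ok = True

Answer: True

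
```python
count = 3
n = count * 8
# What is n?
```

Trace (tracking n):
count = 3  # -> count = 3
n = count * 8  # -> n = 24

Answer: 24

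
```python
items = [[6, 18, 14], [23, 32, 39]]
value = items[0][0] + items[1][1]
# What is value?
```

Answer: 38

Derivation:
Trace (tracking value):
items = [[6, 18, 14], [23, 32, 39]]  # -> items = [[6, 18, 14], [23, 32, 39]]
value = items[0][0] + items[1][1]  # -> value = 38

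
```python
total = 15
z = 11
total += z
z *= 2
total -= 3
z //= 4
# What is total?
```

Answer: 23

Derivation:
Trace (tracking total):
total = 15  # -> total = 15
z = 11  # -> z = 11
total += z  # -> total = 26
z *= 2  # -> z = 22
total -= 3  # -> total = 23
z //= 4  # -> z = 5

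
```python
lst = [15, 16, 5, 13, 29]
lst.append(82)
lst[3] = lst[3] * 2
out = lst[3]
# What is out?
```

Trace (tracking out):
lst = [15, 16, 5, 13, 29]  # -> lst = [15, 16, 5, 13, 29]
lst.append(82)  # -> lst = [15, 16, 5, 13, 29, 82]
lst[3] = lst[3] * 2  # -> lst = [15, 16, 5, 26, 29, 82]
out = lst[3]  # -> out = 26

Answer: 26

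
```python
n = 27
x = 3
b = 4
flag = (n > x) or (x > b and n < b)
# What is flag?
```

Answer: True

Derivation:
Trace (tracking flag):
n = 27  # -> n = 27
x = 3  # -> x = 3
b = 4  # -> b = 4
flag = n > x or (x > b and n < b)  # -> flag = True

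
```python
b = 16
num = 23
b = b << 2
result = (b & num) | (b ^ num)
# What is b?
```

Trace (tracking b):
b = 16  # -> b = 16
num = 23  # -> num = 23
b = b << 2  # -> b = 64
result = b & num | b ^ num  # -> result = 87

Answer: 64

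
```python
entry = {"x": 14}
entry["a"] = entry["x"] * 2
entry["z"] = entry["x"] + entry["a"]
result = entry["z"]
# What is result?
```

Trace (tracking result):
entry = {'x': 14}  # -> entry = {'x': 14}
entry['a'] = entry['x'] * 2  # -> entry = {'x': 14, 'a': 28}
entry['z'] = entry['x'] + entry['a']  # -> entry = {'x': 14, 'a': 28, 'z': 42}
result = entry['z']  # -> result = 42

Answer: 42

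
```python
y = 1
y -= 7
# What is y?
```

Answer: -6

Derivation:
Trace (tracking y):
y = 1  # -> y = 1
y -= 7  # -> y = -6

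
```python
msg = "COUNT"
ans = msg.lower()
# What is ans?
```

Trace (tracking ans):
msg = 'COUNT'  # -> msg = 'COUNT'
ans = msg.lower()  # -> ans = 'count'

Answer: 'count'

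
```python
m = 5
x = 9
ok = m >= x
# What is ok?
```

Answer: False

Derivation:
Trace (tracking ok):
m = 5  # -> m = 5
x = 9  # -> x = 9
ok = m >= x  # -> ok = False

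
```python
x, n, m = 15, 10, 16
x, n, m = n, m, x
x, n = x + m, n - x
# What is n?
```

Answer: 6

Derivation:
Trace (tracking n):
x, n, m = (15, 10, 16)  # -> x = 15, n = 10, m = 16
x, n, m = (n, m, x)  # -> x = 10, n = 16, m = 15
x, n = (x + m, n - x)  # -> x = 25, n = 6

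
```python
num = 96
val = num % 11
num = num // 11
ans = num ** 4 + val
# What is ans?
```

Trace (tracking ans):
num = 96  # -> num = 96
val = num % 11  # -> val = 8
num = num // 11  # -> num = 8
ans = num ** 4 + val  # -> ans = 4104

Answer: 4104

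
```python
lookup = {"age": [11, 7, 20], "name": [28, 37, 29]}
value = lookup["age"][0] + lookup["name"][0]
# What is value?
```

Trace (tracking value):
lookup = {'age': [11, 7, 20], 'name': [28, 37, 29]}  # -> lookup = {'age': [11, 7, 20], 'name': [28, 37, 29]}
value = lookup['age'][0] + lookup['name'][0]  # -> value = 39

Answer: 39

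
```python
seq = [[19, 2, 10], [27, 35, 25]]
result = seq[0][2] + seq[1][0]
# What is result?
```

Trace (tracking result):
seq = [[19, 2, 10], [27, 35, 25]]  # -> seq = [[19, 2, 10], [27, 35, 25]]
result = seq[0][2] + seq[1][0]  # -> result = 37

Answer: 37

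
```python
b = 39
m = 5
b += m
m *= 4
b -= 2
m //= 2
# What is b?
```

Answer: 42

Derivation:
Trace (tracking b):
b = 39  # -> b = 39
m = 5  # -> m = 5
b += m  # -> b = 44
m *= 4  # -> m = 20
b -= 2  # -> b = 42
m //= 2  # -> m = 10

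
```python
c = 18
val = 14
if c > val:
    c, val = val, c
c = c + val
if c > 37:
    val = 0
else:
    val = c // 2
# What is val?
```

Answer: 16

Derivation:
Trace (tracking val):
c = 18  # -> c = 18
val = 14  # -> val = 14
if c > val:  # condition is True
    c, val = (val, c)  # -> c = 14, val = 18
c = c + val  # -> c = 32
if c > 37:  # condition is False
else:
    val = c // 2  # -> val = 16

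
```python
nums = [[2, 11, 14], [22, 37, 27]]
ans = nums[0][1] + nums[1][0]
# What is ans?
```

Trace (tracking ans):
nums = [[2, 11, 14], [22, 37, 27]]  # -> nums = [[2, 11, 14], [22, 37, 27]]
ans = nums[0][1] + nums[1][0]  # -> ans = 33

Answer: 33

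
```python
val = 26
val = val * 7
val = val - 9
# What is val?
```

Answer: 173

Derivation:
Trace (tracking val):
val = 26  # -> val = 26
val = val * 7  # -> val = 182
val = val - 9  # -> val = 173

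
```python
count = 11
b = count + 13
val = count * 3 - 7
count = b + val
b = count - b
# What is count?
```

Trace (tracking count):
count = 11  # -> count = 11
b = count + 13  # -> b = 24
val = count * 3 - 7  # -> val = 26
count = b + val  # -> count = 50
b = count - b  # -> b = 26

Answer: 50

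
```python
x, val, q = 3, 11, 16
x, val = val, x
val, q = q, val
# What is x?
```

Trace (tracking x):
x, val, q = (3, 11, 16)  # -> x = 3, val = 11, q = 16
x, val = (val, x)  # -> x = 11, val = 3
val, q = (q, val)  # -> val = 16, q = 3

Answer: 11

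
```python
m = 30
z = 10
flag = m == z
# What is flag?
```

Answer: False

Derivation:
Trace (tracking flag):
m = 30  # -> m = 30
z = 10  # -> z = 10
flag = m == z  # -> flag = False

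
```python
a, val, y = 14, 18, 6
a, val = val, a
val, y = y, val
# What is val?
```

Answer: 6

Derivation:
Trace (tracking val):
a, val, y = (14, 18, 6)  # -> a = 14, val = 18, y = 6
a, val = (val, a)  # -> a = 18, val = 14
val, y = (y, val)  # -> val = 6, y = 14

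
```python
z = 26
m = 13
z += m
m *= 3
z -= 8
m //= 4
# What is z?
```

Answer: 31

Derivation:
Trace (tracking z):
z = 26  # -> z = 26
m = 13  # -> m = 13
z += m  # -> z = 39
m *= 3  # -> m = 39
z -= 8  # -> z = 31
m //= 4  # -> m = 9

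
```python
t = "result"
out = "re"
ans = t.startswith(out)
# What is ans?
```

Answer: True

Derivation:
Trace (tracking ans):
t = 'result'  # -> t = 'result'
out = 're'  # -> out = 're'
ans = t.startswith(out)  # -> ans = True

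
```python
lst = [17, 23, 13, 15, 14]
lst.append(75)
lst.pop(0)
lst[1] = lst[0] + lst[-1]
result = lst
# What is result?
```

Trace (tracking result):
lst = [17, 23, 13, 15, 14]  # -> lst = [17, 23, 13, 15, 14]
lst.append(75)  # -> lst = [17, 23, 13, 15, 14, 75]
lst.pop(0)  # -> lst = [23, 13, 15, 14, 75]
lst[1] = lst[0] + lst[-1]  # -> lst = [23, 98, 15, 14, 75]
result = lst  # -> result = [23, 98, 15, 14, 75]

Answer: [23, 98, 15, 14, 75]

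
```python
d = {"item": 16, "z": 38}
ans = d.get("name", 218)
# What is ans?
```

Answer: 218

Derivation:
Trace (tracking ans):
d = {'item': 16, 'z': 38}  # -> d = {'item': 16, 'z': 38}
ans = d.get('name', 218)  # -> ans = 218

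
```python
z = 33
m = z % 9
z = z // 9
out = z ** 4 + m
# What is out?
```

Answer: 87

Derivation:
Trace (tracking out):
z = 33  # -> z = 33
m = z % 9  # -> m = 6
z = z // 9  # -> z = 3
out = z ** 4 + m  # -> out = 87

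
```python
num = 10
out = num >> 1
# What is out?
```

Answer: 5

Derivation:
Trace (tracking out):
num = 10  # -> num = 10
out = num >> 1  # -> out = 5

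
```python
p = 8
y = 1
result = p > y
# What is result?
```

Answer: True

Derivation:
Trace (tracking result):
p = 8  # -> p = 8
y = 1  # -> y = 1
result = p > y  # -> result = True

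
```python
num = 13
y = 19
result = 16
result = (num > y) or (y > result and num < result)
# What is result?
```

Answer: True

Derivation:
Trace (tracking result):
num = 13  # -> num = 13
y = 19  # -> y = 19
result = 16  # -> result = 16
result = num > y or (y > result and num < result)  # -> result = True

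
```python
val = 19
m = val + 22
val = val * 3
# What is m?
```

Trace (tracking m):
val = 19  # -> val = 19
m = val + 22  # -> m = 41
val = val * 3  # -> val = 57

Answer: 41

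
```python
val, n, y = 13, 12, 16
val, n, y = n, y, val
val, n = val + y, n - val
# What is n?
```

Answer: 4

Derivation:
Trace (tracking n):
val, n, y = (13, 12, 16)  # -> val = 13, n = 12, y = 16
val, n, y = (n, y, val)  # -> val = 12, n = 16, y = 13
val, n = (val + y, n - val)  # -> val = 25, n = 4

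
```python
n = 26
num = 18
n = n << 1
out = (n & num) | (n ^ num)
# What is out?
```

Trace (tracking out):
n = 26  # -> n = 26
num = 18  # -> num = 18
n = n << 1  # -> n = 52
out = n & num | n ^ num  # -> out = 54

Answer: 54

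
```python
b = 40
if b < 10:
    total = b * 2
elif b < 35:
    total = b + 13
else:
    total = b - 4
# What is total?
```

Answer: 36

Derivation:
Trace (tracking total):
b = 40  # -> b = 40
if b < 10:  # condition is False
elif b < 35:  # condition is False
else:
    total = b - 4  # -> total = 36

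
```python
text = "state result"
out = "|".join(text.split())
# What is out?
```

Trace (tracking out):
text = 'state result'  # -> text = 'state result'
out = '|'.join(text.split())  # -> out = 'state|result'

Answer: 'state|result'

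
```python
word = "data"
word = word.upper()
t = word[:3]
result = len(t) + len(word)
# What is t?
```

Answer: 'DAT'

Derivation:
Trace (tracking t):
word = 'data'  # -> word = 'data'
word = word.upper()  # -> word = 'DATA'
t = word[:3]  # -> t = 'DAT'
result = len(t) + len(word)  # -> result = 7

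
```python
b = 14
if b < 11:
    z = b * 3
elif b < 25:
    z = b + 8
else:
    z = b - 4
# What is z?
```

Answer: 22

Derivation:
Trace (tracking z):
b = 14  # -> b = 14
if b < 11:  # condition is False
elif b < 25:  # condition is True
    z = b + 8  # -> z = 22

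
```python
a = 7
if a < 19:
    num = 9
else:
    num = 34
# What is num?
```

Answer: 9

Derivation:
Trace (tracking num):
a = 7  # -> a = 7
if a < 19:  # condition is True
    num = 9  # -> num = 9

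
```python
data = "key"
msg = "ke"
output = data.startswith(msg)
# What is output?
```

Answer: True

Derivation:
Trace (tracking output):
data = 'key'  # -> data = 'key'
msg = 'ke'  # -> msg = 'ke'
output = data.startswith(msg)  # -> output = True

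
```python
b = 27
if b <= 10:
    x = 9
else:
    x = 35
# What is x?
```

Answer: 35

Derivation:
Trace (tracking x):
b = 27  # -> b = 27
if b <= 10:  # condition is False
else:
    x = 35  # -> x = 35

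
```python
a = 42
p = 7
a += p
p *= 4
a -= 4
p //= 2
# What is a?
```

Answer: 45

Derivation:
Trace (tracking a):
a = 42  # -> a = 42
p = 7  # -> p = 7
a += p  # -> a = 49
p *= 4  # -> p = 28
a -= 4  # -> a = 45
p //= 2  # -> p = 14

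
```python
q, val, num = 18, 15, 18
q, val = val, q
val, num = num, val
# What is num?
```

Answer: 18

Derivation:
Trace (tracking num):
q, val, num = (18, 15, 18)  # -> q = 18, val = 15, num = 18
q, val = (val, q)  # -> q = 15, val = 18
val, num = (num, val)  # -> val = 18, num = 18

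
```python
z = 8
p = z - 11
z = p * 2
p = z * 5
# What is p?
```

Answer: -30

Derivation:
Trace (tracking p):
z = 8  # -> z = 8
p = z - 11  # -> p = -3
z = p * 2  # -> z = -6
p = z * 5  # -> p = -30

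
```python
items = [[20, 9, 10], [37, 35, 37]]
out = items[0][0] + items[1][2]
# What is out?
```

Answer: 57

Derivation:
Trace (tracking out):
items = [[20, 9, 10], [37, 35, 37]]  # -> items = [[20, 9, 10], [37, 35, 37]]
out = items[0][0] + items[1][2]  # -> out = 57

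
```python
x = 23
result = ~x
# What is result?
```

Trace (tracking result):
x = 23  # -> x = 23
result = ~x  # -> result = -24

Answer: -24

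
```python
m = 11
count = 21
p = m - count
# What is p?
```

Answer: -10

Derivation:
Trace (tracking p):
m = 11  # -> m = 11
count = 21  # -> count = 21
p = m - count  # -> p = -10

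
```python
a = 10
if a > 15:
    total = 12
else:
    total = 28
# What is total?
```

Trace (tracking total):
a = 10  # -> a = 10
if a > 15:  # condition is False
else:
    total = 28  # -> total = 28

Answer: 28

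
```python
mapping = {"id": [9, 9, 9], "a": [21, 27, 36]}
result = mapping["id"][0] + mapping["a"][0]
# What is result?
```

Answer: 30

Derivation:
Trace (tracking result):
mapping = {'id': [9, 9, 9], 'a': [21, 27, 36]}  # -> mapping = {'id': [9, 9, 9], 'a': [21, 27, 36]}
result = mapping['id'][0] + mapping['a'][0]  # -> result = 30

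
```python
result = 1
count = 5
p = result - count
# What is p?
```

Trace (tracking p):
result = 1  # -> result = 1
count = 5  # -> count = 5
p = result - count  # -> p = -4

Answer: -4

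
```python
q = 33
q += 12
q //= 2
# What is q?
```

Answer: 22

Derivation:
Trace (tracking q):
q = 33  # -> q = 33
q += 12  # -> q = 45
q //= 2  # -> q = 22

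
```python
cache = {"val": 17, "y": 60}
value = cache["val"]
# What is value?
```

Trace (tracking value):
cache = {'val': 17, 'y': 60}  # -> cache = {'val': 17, 'y': 60}
value = cache['val']  # -> value = 17

Answer: 17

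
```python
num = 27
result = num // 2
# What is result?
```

Trace (tracking result):
num = 27  # -> num = 27
result = num // 2  # -> result = 13

Answer: 13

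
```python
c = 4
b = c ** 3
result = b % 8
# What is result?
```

Answer: 0

Derivation:
Trace (tracking result):
c = 4  # -> c = 4
b = c ** 3  # -> b = 64
result = b % 8  # -> result = 0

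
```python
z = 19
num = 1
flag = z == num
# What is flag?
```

Answer: False

Derivation:
Trace (tracking flag):
z = 19  # -> z = 19
num = 1  # -> num = 1
flag = z == num  # -> flag = False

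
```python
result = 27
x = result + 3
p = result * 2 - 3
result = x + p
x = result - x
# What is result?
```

Trace (tracking result):
result = 27  # -> result = 27
x = result + 3  # -> x = 30
p = result * 2 - 3  # -> p = 51
result = x + p  # -> result = 81
x = result - x  # -> x = 51

Answer: 81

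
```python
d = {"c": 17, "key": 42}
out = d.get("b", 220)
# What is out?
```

Answer: 220

Derivation:
Trace (tracking out):
d = {'c': 17, 'key': 42}  # -> d = {'c': 17, 'key': 42}
out = d.get('b', 220)  # -> out = 220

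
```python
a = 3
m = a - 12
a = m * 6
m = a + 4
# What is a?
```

Answer: -54

Derivation:
Trace (tracking a):
a = 3  # -> a = 3
m = a - 12  # -> m = -9
a = m * 6  # -> a = -54
m = a + 4  # -> m = -50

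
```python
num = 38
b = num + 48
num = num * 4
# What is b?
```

Answer: 86

Derivation:
Trace (tracking b):
num = 38  # -> num = 38
b = num + 48  # -> b = 86
num = num * 4  # -> num = 152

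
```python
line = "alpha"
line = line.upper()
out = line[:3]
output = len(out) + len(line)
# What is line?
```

Answer: 'ALPHA'

Derivation:
Trace (tracking line):
line = 'alpha'  # -> line = 'alpha'
line = line.upper()  # -> line = 'ALPHA'
out = line[:3]  # -> out = 'ALP'
output = len(out) + len(line)  # -> output = 8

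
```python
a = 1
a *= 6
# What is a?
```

Trace (tracking a):
a = 1  # -> a = 1
a *= 6  # -> a = 6

Answer: 6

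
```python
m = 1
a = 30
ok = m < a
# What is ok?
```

Trace (tracking ok):
m = 1  # -> m = 1
a = 30  # -> a = 30
ok = m < a  # -> ok = True

Answer: True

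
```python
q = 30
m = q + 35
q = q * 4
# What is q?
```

Trace (tracking q):
q = 30  # -> q = 30
m = q + 35  # -> m = 65
q = q * 4  # -> q = 120

Answer: 120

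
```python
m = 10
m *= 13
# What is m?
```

Answer: 130

Derivation:
Trace (tracking m):
m = 10  # -> m = 10
m *= 13  # -> m = 130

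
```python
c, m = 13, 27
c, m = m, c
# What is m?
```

Answer: 13

Derivation:
Trace (tracking m):
c, m = (13, 27)  # -> c = 13, m = 27
c, m = (m, c)  # -> c = 27, m = 13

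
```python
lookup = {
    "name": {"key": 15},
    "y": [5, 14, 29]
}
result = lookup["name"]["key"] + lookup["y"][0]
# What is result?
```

Trace (tracking result):
lookup = {'name': {'key': 15}, 'y': [5, 14, 29]}  # -> lookup = {'name': {'key': 15}, 'y': [5, 14, 29]}
result = lookup['name']['key'] + lookup['y'][0]  # -> result = 20

Answer: 20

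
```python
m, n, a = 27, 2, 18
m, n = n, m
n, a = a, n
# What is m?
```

Answer: 2

Derivation:
Trace (tracking m):
m, n, a = (27, 2, 18)  # -> m = 27, n = 2, a = 18
m, n = (n, m)  # -> m = 2, n = 27
n, a = (a, n)  # -> n = 18, a = 27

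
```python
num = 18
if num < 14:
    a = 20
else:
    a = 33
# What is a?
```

Trace (tracking a):
num = 18  # -> num = 18
if num < 14:  # condition is False
else:
    a = 33  # -> a = 33

Answer: 33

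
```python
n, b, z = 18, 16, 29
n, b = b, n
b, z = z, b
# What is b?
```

Answer: 29

Derivation:
Trace (tracking b):
n, b, z = (18, 16, 29)  # -> n = 18, b = 16, z = 29
n, b = (b, n)  # -> n = 16, b = 18
b, z = (z, b)  # -> b = 29, z = 18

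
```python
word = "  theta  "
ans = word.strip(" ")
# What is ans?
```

Answer: 'theta'

Derivation:
Trace (tracking ans):
word = '  theta  '  # -> word = '  theta  '
ans = word.strip(' ')  # -> ans = 'theta'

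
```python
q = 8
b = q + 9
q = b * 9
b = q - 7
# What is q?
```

Trace (tracking q):
q = 8  # -> q = 8
b = q + 9  # -> b = 17
q = b * 9  # -> q = 153
b = q - 7  # -> b = 146

Answer: 153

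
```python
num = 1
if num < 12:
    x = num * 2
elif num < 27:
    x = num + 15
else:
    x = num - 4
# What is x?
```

Trace (tracking x):
num = 1  # -> num = 1
if num < 12:  # condition is True
    x = num * 2  # -> x = 2

Answer: 2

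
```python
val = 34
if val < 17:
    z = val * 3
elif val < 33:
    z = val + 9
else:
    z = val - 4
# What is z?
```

Trace (tracking z):
val = 34  # -> val = 34
if val < 17:  # condition is False
elif val < 33:  # condition is False
else:
    z = val - 4  # -> z = 30

Answer: 30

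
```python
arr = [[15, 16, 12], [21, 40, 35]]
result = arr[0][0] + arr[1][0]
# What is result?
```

Trace (tracking result):
arr = [[15, 16, 12], [21, 40, 35]]  # -> arr = [[15, 16, 12], [21, 40, 35]]
result = arr[0][0] + arr[1][0]  # -> result = 36

Answer: 36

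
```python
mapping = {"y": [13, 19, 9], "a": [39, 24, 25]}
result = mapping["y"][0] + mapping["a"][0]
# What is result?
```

Answer: 52

Derivation:
Trace (tracking result):
mapping = {'y': [13, 19, 9], 'a': [39, 24, 25]}  # -> mapping = {'y': [13, 19, 9], 'a': [39, 24, 25]}
result = mapping['y'][0] + mapping['a'][0]  # -> result = 52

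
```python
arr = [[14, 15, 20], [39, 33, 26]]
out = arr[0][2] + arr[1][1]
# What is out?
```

Answer: 53

Derivation:
Trace (tracking out):
arr = [[14, 15, 20], [39, 33, 26]]  # -> arr = [[14, 15, 20], [39, 33, 26]]
out = arr[0][2] + arr[1][1]  # -> out = 53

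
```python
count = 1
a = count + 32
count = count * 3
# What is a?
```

Trace (tracking a):
count = 1  # -> count = 1
a = count + 32  # -> a = 33
count = count * 3  # -> count = 3

Answer: 33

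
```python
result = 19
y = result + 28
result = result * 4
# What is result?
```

Answer: 76

Derivation:
Trace (tracking result):
result = 19  # -> result = 19
y = result + 28  # -> y = 47
result = result * 4  # -> result = 76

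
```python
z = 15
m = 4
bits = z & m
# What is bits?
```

Trace (tracking bits):
z = 15  # -> z = 15
m = 4  # -> m = 4
bits = z & m  # -> bits = 4

Answer: 4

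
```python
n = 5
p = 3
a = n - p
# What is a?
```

Answer: 2

Derivation:
Trace (tracking a):
n = 5  # -> n = 5
p = 3  # -> p = 3
a = n - p  # -> a = 2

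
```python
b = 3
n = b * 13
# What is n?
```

Answer: 39

Derivation:
Trace (tracking n):
b = 3  # -> b = 3
n = b * 13  # -> n = 39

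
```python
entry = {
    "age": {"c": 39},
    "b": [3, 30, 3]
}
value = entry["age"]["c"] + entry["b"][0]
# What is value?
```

Trace (tracking value):
entry = {'age': {'c': 39}, 'b': [3, 30, 3]}  # -> entry = {'age': {'c': 39}, 'b': [3, 30, 3]}
value = entry['age']['c'] + entry['b'][0]  # -> value = 42

Answer: 42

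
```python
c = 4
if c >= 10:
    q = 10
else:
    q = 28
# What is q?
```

Trace (tracking q):
c = 4  # -> c = 4
if c >= 10:  # condition is False
else:
    q = 28  # -> q = 28

Answer: 28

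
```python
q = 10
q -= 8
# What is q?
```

Answer: 2

Derivation:
Trace (tracking q):
q = 10  # -> q = 10
q -= 8  # -> q = 2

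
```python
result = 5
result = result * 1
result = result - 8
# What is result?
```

Answer: -3

Derivation:
Trace (tracking result):
result = 5  # -> result = 5
result = result * 1  # -> result = 5
result = result - 8  # -> result = -3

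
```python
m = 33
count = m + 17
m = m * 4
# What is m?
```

Trace (tracking m):
m = 33  # -> m = 33
count = m + 17  # -> count = 50
m = m * 4  # -> m = 132

Answer: 132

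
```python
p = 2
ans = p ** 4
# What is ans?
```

Trace (tracking ans):
p = 2  # -> p = 2
ans = p ** 4  # -> ans = 16

Answer: 16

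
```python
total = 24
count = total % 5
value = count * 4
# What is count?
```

Answer: 4

Derivation:
Trace (tracking count):
total = 24  # -> total = 24
count = total % 5  # -> count = 4
value = count * 4  # -> value = 16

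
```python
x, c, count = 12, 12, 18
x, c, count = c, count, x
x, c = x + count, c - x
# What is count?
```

Trace (tracking count):
x, c, count = (12, 12, 18)  # -> x = 12, c = 12, count = 18
x, c, count = (c, count, x)  # -> x = 12, c = 18, count = 12
x, c = (x + count, c - x)  # -> x = 24, c = 6

Answer: 12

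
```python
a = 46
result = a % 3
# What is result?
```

Trace (tracking result):
a = 46  # -> a = 46
result = a % 3  # -> result = 1

Answer: 1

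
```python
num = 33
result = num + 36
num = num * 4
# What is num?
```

Answer: 132

Derivation:
Trace (tracking num):
num = 33  # -> num = 33
result = num + 36  # -> result = 69
num = num * 4  # -> num = 132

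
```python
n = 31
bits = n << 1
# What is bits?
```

Answer: 62

Derivation:
Trace (tracking bits):
n = 31  # -> n = 31
bits = n << 1  # -> bits = 62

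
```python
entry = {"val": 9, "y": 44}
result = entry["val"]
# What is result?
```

Trace (tracking result):
entry = {'val': 9, 'y': 44}  # -> entry = {'val': 9, 'y': 44}
result = entry['val']  # -> result = 9

Answer: 9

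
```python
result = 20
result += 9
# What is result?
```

Trace (tracking result):
result = 20  # -> result = 20
result += 9  # -> result = 29

Answer: 29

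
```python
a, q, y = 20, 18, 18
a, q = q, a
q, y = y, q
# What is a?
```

Trace (tracking a):
a, q, y = (20, 18, 18)  # -> a = 20, q = 18, y = 18
a, q = (q, a)  # -> a = 18, q = 20
q, y = (y, q)  # -> q = 18, y = 20

Answer: 18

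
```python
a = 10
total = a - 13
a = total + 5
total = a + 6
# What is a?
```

Trace (tracking a):
a = 10  # -> a = 10
total = a - 13  # -> total = -3
a = total + 5  # -> a = 2
total = a + 6  # -> total = 8

Answer: 2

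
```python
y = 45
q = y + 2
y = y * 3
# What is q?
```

Answer: 47

Derivation:
Trace (tracking q):
y = 45  # -> y = 45
q = y + 2  # -> q = 47
y = y * 3  # -> y = 135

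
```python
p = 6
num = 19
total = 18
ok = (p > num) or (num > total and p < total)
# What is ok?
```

Answer: True

Derivation:
Trace (tracking ok):
p = 6  # -> p = 6
num = 19  # -> num = 19
total = 18  # -> total = 18
ok = p > num or (num > total and p < total)  # -> ok = True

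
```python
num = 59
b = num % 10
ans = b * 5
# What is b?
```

Trace (tracking b):
num = 59  # -> num = 59
b = num % 10  # -> b = 9
ans = b * 5  # -> ans = 45

Answer: 9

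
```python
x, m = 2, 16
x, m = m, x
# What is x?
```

Trace (tracking x):
x, m = (2, 16)  # -> x = 2, m = 16
x, m = (m, x)  # -> x = 16, m = 2

Answer: 16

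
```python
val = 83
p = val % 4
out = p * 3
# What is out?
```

Trace (tracking out):
val = 83  # -> val = 83
p = val % 4  # -> p = 3
out = p * 3  # -> out = 9

Answer: 9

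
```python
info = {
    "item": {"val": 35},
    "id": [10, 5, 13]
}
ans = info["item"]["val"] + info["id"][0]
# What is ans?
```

Answer: 45

Derivation:
Trace (tracking ans):
info = {'item': {'val': 35}, 'id': [10, 5, 13]}  # -> info = {'item': {'val': 35}, 'id': [10, 5, 13]}
ans = info['item']['val'] + info['id'][0]  # -> ans = 45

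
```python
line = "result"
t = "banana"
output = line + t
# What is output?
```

Answer: 'resultbanana'

Derivation:
Trace (tracking output):
line = 'result'  # -> line = 'result'
t = 'banana'  # -> t = 'banana'
output = line + t  # -> output = 'resultbanana'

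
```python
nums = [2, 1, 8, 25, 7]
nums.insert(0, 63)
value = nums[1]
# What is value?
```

Trace (tracking value):
nums = [2, 1, 8, 25, 7]  # -> nums = [2, 1, 8, 25, 7]
nums.insert(0, 63)  # -> nums = [63, 2, 1, 8, 25, 7]
value = nums[1]  # -> value = 2

Answer: 2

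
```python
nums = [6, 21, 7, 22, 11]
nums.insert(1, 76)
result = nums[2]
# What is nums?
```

Answer: [6, 76, 21, 7, 22, 11]

Derivation:
Trace (tracking nums):
nums = [6, 21, 7, 22, 11]  # -> nums = [6, 21, 7, 22, 11]
nums.insert(1, 76)  # -> nums = [6, 76, 21, 7, 22, 11]
result = nums[2]  # -> result = 21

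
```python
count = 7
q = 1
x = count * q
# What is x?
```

Trace (tracking x):
count = 7  # -> count = 7
q = 1  # -> q = 1
x = count * q  # -> x = 7

Answer: 7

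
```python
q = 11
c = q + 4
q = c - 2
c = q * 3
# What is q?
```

Trace (tracking q):
q = 11  # -> q = 11
c = q + 4  # -> c = 15
q = c - 2  # -> q = 13
c = q * 3  # -> c = 39

Answer: 13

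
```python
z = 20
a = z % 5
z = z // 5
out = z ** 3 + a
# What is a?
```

Trace (tracking a):
z = 20  # -> z = 20
a = z % 5  # -> a = 0
z = z // 5  # -> z = 4
out = z ** 3 + a  # -> out = 64

Answer: 0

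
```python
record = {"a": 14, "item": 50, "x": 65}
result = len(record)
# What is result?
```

Trace (tracking result):
record = {'a': 14, 'item': 50, 'x': 65}  # -> record = {'a': 14, 'item': 50, 'x': 65}
result = len(record)  # -> result = 3

Answer: 3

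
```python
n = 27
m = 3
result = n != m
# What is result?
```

Answer: True

Derivation:
Trace (tracking result):
n = 27  # -> n = 27
m = 3  # -> m = 3
result = n != m  # -> result = True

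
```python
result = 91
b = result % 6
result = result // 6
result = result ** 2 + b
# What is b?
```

Answer: 1

Derivation:
Trace (tracking b):
result = 91  # -> result = 91
b = result % 6  # -> b = 1
result = result // 6  # -> result = 15
result = result ** 2 + b  # -> result = 226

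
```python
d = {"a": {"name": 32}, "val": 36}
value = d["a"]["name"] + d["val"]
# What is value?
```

Trace (tracking value):
d = {'a': {'name': 32}, 'val': 36}  # -> d = {'a': {'name': 32}, 'val': 36}
value = d['a']['name'] + d['val']  # -> value = 68

Answer: 68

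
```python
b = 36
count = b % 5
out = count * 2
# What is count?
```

Answer: 1

Derivation:
Trace (tracking count):
b = 36  # -> b = 36
count = b % 5  # -> count = 1
out = count * 2  # -> out = 2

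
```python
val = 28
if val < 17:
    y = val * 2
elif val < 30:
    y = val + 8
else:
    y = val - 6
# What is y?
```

Answer: 36

Derivation:
Trace (tracking y):
val = 28  # -> val = 28
if val < 17:  # condition is False
elif val < 30:  # condition is True
    y = val + 8  # -> y = 36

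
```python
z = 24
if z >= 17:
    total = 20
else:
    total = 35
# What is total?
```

Trace (tracking total):
z = 24  # -> z = 24
if z >= 17:  # condition is True
    total = 20  # -> total = 20

Answer: 20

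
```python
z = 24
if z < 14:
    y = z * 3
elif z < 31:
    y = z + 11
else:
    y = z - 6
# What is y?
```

Trace (tracking y):
z = 24  # -> z = 24
if z < 14:  # condition is False
elif z < 31:  # condition is True
    y = z + 11  # -> y = 35

Answer: 35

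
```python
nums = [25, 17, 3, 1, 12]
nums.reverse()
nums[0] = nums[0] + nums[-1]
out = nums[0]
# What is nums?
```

Answer: [37, 1, 3, 17, 25]

Derivation:
Trace (tracking nums):
nums = [25, 17, 3, 1, 12]  # -> nums = [25, 17, 3, 1, 12]
nums.reverse()  # -> nums = [12, 1, 3, 17, 25]
nums[0] = nums[0] + nums[-1]  # -> nums = [37, 1, 3, 17, 25]
out = nums[0]  # -> out = 37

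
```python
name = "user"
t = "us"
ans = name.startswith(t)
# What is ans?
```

Answer: True

Derivation:
Trace (tracking ans):
name = 'user'  # -> name = 'user'
t = 'us'  # -> t = 'us'
ans = name.startswith(t)  # -> ans = True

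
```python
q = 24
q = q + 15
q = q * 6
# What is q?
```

Answer: 234

Derivation:
Trace (tracking q):
q = 24  # -> q = 24
q = q + 15  # -> q = 39
q = q * 6  # -> q = 234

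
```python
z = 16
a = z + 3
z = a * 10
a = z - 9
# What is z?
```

Answer: 190

Derivation:
Trace (tracking z):
z = 16  # -> z = 16
a = z + 3  # -> a = 19
z = a * 10  # -> z = 190
a = z - 9  # -> a = 181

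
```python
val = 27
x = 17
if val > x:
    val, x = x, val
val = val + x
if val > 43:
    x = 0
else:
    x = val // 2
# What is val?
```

Trace (tracking val):
val = 27  # -> val = 27
x = 17  # -> x = 17
if val > x:  # condition is True
    val, x = (x, val)  # -> val = 17, x = 27
val = val + x  # -> val = 44
if val > 43:  # condition is True
    x = 0  # -> x = 0

Answer: 44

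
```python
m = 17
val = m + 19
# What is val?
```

Trace (tracking val):
m = 17  # -> m = 17
val = m + 19  # -> val = 36

Answer: 36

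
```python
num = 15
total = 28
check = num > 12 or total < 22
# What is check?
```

Answer: True

Derivation:
Trace (tracking check):
num = 15  # -> num = 15
total = 28  # -> total = 28
check = num > 12 or total < 22  # -> check = True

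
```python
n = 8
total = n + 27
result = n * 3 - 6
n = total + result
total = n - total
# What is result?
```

Answer: 18

Derivation:
Trace (tracking result):
n = 8  # -> n = 8
total = n + 27  # -> total = 35
result = n * 3 - 6  # -> result = 18
n = total + result  # -> n = 53
total = n - total  # -> total = 18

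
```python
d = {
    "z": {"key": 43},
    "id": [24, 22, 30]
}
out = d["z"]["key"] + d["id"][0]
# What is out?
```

Answer: 67

Derivation:
Trace (tracking out):
d = {'z': {'key': 43}, 'id': [24, 22, 30]}  # -> d = {'z': {'key': 43}, 'id': [24, 22, 30]}
out = d['z']['key'] + d['id'][0]  # -> out = 67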